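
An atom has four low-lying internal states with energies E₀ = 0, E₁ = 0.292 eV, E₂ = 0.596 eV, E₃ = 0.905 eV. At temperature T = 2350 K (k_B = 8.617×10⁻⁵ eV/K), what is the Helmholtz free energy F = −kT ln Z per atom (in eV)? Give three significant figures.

k_BT = 8.617×10⁻⁵ × 2350 K = 0.20250 eV.
Eᵢ/kT = 0, 1.4420, 2.9432, 4.4691.
Z = Σ e^(−Eᵢ/kT) = e^(−0) + e^(−1.4420) + e^(−2.9432) + e^(−4.4691) = 1.0000 + 0.23645 + 0.052697 + 0.011458 = 1.3006.
F = −kT ln Z = −0.20250 × ln(1.3006) = −0.20250 × 0.26283 = -0.0532 eV.

-0.0532 eV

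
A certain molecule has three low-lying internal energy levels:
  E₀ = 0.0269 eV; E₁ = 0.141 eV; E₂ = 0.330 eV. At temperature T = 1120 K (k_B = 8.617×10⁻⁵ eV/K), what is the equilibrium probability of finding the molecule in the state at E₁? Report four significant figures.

k_BT = 8.617×10⁻⁵ × 1120 K = 0.0965104 eV.
Eᵢ/kT = 0.278726, 1.46098, 3.41932.
Z = Σ e^(−Eᵢ/kT) = e^(−0.278726) + e^(−1.46098) + e^(−3.41932) = 0.756747 + 0.232009 + 0.0327347 = 1.02149.
P₁ = e^(−E₁/kT) / Z = 0.232009/1.02149 = 0.2271.

0.2271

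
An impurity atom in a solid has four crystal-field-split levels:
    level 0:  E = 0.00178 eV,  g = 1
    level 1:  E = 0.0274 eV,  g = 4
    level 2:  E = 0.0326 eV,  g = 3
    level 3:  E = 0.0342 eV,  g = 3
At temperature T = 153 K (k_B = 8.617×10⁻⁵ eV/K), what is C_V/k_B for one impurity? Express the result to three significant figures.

1.19

k_BT = 8.617×10⁻⁵ × 153 K = 0.013184 eV.
Eᵢ/kT = 0.13501, 2.0783, 2.4727, 2.5941.
Z = Σ gᵢe^(−Eᵢ/kT) = 1·e^(−0.13501) + 4·e^(−2.0783) + 3·e^(−2.4727) + 3·e^(−2.5941) = 0.87371 + 0.50057 + 0.25307 + 0.22414 = 1.8515.
⟨E⟩ = 0.016844 eV, ⟨E²⟩ = 0.00049133 eV².
C_V/k_B = (⟨E²⟩ − ⟨E⟩²)/(kT)² = (0.00049133 − 0.00028372)/0.00017382 = 1.19.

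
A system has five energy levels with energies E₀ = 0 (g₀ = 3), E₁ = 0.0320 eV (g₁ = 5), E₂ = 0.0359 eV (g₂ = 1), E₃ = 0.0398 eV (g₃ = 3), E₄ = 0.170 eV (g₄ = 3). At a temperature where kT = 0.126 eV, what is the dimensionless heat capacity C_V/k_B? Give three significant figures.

Eᵢ/kT = 0, 0.25397, 0.28492, 0.31587, 1.3492.
Z = Σ gᵢe^(−Eᵢ/kT) = 3·e^(−0) + 5·e^(−0.25397) + 1·e^(−0.28492) + 3·e^(−0.31587) + 3·e^(−1.3492) = 3.0000 + 3.8786 + 0.75207 + 2.1875 + 0.77834 = 10.597.
⟨E⟩ = 0.034962 eV, ⟨E²⟩ = 0.0029159 eV².
C_V/k_B = (⟨E²⟩ − ⟨E⟩²)/(kT)² = (0.0029159 − 0.0012223)/0.015876 = 0.107.

0.107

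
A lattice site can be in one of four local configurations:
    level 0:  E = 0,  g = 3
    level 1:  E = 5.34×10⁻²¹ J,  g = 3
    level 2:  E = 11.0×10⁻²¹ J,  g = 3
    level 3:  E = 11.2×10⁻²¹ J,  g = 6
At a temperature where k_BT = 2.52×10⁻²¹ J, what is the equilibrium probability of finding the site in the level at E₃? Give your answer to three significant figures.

0.0203

Eᵢ/kT = 0, 2.1190, 4.3651, 4.4444.
Z = Σ gᵢe^(−Eᵢ/kT) = 3·e^(−0) + 3·e^(−2.1190) + 3·e^(−4.3651) + 6·e^(−4.4444) = 3.0000 + 0.36046 + 0.038140 + 0.070465 = 3.4691.
P₃ = g₃ e^(−E₃/kT) / Z = 0.070465/3.4691 = 0.0203.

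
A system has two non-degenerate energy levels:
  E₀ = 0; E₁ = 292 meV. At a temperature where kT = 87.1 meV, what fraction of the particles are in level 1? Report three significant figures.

0.0338

Eᵢ/kT = 0, 3.3525.
Z = Σ e^(−Eᵢ/kT) = e^(−0) + e^(−3.3525) = 1.0000 + 0.034997 = 1.0350.
P₁ = e^(−E₁/kT) / Z = 0.034997/1.0350 = 0.0338.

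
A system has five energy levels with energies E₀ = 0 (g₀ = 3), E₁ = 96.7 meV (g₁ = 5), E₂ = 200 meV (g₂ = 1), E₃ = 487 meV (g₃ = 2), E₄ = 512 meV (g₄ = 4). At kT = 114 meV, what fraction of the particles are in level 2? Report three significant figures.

0.0321

Eᵢ/kT = 0, 0.84825, 1.7544, 4.2719, 4.4912.
Z = Σ gᵢe^(−Eᵢ/kT) = 3·e^(−0) + 5·e^(−0.84825) + 1·e^(−1.7544) + 2·e^(−4.2719) + 4·e^(−4.4912) = 3.0000 + 2.1408 + 0.17301 + 0.027910 + 0.044829 = 5.3865.
P₂ = g₂ e^(−E₂/kT) / Z = 0.17301/5.3865 = 0.0321.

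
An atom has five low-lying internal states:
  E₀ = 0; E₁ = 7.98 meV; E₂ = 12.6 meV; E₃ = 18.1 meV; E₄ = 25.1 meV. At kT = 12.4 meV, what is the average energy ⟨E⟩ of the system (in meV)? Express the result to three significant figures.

Eᵢ/kT = 0, 0.64355, 1.0161, 1.4597, 2.0242.
Z = Σ e^(−Eᵢ/kT) = e^(−0) + e^(−0.64355) + e^(−1.0161) + e^(−1.4597) + e^(−2.0242) = 1.0000 + 0.52542 + 0.36200 + 0.23231 + 0.13210 = 2.2518.
⟨E⟩ = Σ Eᵢ e^(−Eᵢ/kT) / Z = (0·1.0000 + 7.98·0.52542 + 12.6·0.36200 + 18.1·0.23231 + 25.1·0.13210) / 2.2518 = 7.23 meV.

7.23 meV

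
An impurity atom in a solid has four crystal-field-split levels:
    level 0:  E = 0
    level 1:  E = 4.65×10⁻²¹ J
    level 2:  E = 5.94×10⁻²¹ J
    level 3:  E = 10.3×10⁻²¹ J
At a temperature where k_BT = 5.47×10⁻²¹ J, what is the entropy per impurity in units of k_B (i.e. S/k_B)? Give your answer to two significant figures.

Eᵢ/kT = 0, 0.8501, 1.086, 1.883.
Z = Σ e^(−Eᵢ/kT) = e^(−0) + e^(−0.8501) + e^(−1.086) + e^(−1.883) = 1.000 + 0.4274 + 0.3376 + 0.1521 = 1.917.
⟨E⟩ = Σ EᵢPᵢ = 2.900 ×10⁻²¹ J.
S/k_B = ln Z + ⟨E⟩/kT = ln(1.917) + 2.900/5.47 = 0.6508 + 0.5302 = 1.2.

1.2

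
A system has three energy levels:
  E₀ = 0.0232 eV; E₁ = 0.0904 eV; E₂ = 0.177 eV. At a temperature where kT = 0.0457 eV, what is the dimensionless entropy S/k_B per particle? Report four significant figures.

Eᵢ/kT = 0.507659, 1.97812, 3.87309.
Z = Σ e^(−Eᵢ/kT) = e^(−0.507659) + e^(−1.97812) + e^(−3.87309) = 0.601903 + 0.138329 + 0.0207940 = 0.761026.
⟨E⟩ = Σ EᵢPᵢ = 0.0396171 eV.
S/k_B = ln Z + ⟨E⟩/kT = ln(0.761026) + 0.0396171/0.0457 = -0.273088 + 0.866895 = 0.5938.

0.5938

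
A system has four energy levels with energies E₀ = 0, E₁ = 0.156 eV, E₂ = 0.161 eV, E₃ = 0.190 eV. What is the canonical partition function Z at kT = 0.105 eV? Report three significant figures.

Z = 1.61

Eᵢ/kT = 0, 1.4857, 1.5333, 1.8095.
Z = Σ e^(−Eᵢ/kT) = e^(−0) + e^(−1.4857) + e^(−1.5333) + e^(−1.8095) = 1.0000 + 0.22634 + 0.21582 + 0.16374 = 1.6059.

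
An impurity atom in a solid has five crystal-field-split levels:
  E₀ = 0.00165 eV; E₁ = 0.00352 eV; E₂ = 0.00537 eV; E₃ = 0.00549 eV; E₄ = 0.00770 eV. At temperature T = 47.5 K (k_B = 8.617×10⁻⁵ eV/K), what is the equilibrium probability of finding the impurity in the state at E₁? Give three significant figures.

k_BT = 8.617×10⁻⁵ × 47.5 K = 0.0040931 eV.
Eᵢ/kT = 0.40312, 0.85998, 1.3120, 1.3413, 1.8812.
Z = Σ e^(−Eᵢ/kT) = e^(−0.40312) + e^(−0.85998) + e^(−1.3120) + e^(−1.3413) + e^(−1.8812) = 0.66823 + 0.42317 + 0.26928 + 0.26151 + 0.15241 = 1.7746.
P₁ = e^(−E₁/kT) / Z = 0.42317/1.7746 = 0.238.

0.238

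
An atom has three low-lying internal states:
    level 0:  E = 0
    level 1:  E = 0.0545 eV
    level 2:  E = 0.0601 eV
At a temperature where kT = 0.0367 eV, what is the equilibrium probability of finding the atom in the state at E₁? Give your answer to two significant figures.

Eᵢ/kT = 0, 1.485, 1.638.
Z = Σ e^(−Eᵢ/kT) = e^(−0) + e^(−1.485) + e^(−1.638) = 1.000 + 0.2265 + 0.1944 = 1.421.
P₁ = e^(−E₁/kT) / Z = 0.2265/1.421 = 0.16.

0.16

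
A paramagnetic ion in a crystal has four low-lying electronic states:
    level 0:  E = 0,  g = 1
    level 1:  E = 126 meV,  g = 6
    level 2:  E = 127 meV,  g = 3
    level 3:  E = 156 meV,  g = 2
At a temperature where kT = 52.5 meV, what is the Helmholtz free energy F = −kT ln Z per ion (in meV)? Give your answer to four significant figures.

Eᵢ/kT = 0, 2.40000, 2.41905, 2.97143.
Z = Σ gᵢe^(−Eᵢ/kT) = 1·e^(−0) + 6·e^(−2.40000) + 3·e^(−2.41905) + 2·e^(−2.97143) = 1.00000 + 0.544308 + 0.267018 + 0.102460 = 1.91379.
F = −kT ln Z = −52.5 × ln(1.91379) = −52.5 × 0.649086 = -34.08 meV.

-34.08 meV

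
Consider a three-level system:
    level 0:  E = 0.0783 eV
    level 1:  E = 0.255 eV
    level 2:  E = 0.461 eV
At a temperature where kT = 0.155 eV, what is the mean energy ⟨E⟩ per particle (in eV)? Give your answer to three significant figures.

0.142 eV

Eᵢ/kT = 0.50516, 1.6452, 2.9742.
Z = Σ e^(−Eᵢ/kT) = e^(−0.50516) + e^(−1.6452) + e^(−2.9742) = 0.60341 + 0.19297 + 0.051088 = 0.84747.
⟨E⟩ = Σ Eᵢ e^(−Eᵢ/kT) / Z = (0.0783·0.60341 + 0.255·0.19297 + 0.461·0.051088) / 0.84747 = 0.142 eV.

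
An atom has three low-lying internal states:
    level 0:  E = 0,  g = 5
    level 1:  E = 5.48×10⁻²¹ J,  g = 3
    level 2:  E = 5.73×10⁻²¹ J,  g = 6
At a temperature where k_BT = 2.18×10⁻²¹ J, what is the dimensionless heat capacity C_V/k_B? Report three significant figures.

Eᵢ/kT = 0, 2.5138, 2.6284.
Z = Σ gᵢe^(−Eᵢ/kT) = 5·e^(−0) + 3·e^(−2.5138) + 6·e^(−2.6284) = 5.0000 + 0.24288 + 0.43316 = 5.6760.
⟨E⟩ = 0.67177, ⟨E²⟩ = 3.7906.
C_V/k_B = (⟨E²⟩ − ⟨E⟩²)/(kT)² = (3.7906 − 0.45127)/4.7524 = 0.703.

0.703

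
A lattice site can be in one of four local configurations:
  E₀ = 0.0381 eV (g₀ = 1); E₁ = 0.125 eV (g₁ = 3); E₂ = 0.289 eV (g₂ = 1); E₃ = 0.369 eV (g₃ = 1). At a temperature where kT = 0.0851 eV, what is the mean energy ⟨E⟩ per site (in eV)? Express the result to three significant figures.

Eᵢ/kT = 0.44771, 1.4689, 3.3960, 4.3361.
Z = Σ gᵢe^(−Eᵢ/kT) = 1·e^(−0.44771) + 3·e^(−1.4689) + 1·e^(−3.3960) + 1·e^(−4.3361) = 0.63909 + 0.69054 + 0.033507 + 0.013087 = 1.3762.
⟨E⟩ = Σ Eᵢ gᵢe^(−Eᵢ/kT) / Z = (0.0381·0.63909 + 0.125·0.69054 + 0.289·0.033507 + 0.369·0.013087) / 1.3762 = 0.0910 eV.

0.0910 eV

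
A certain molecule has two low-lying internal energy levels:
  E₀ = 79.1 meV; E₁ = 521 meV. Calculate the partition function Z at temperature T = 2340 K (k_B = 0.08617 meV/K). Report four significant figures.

Z = 0.7510

k_BT = 0.08617 × 2340 K = 201.638 meV.
Eᵢ/kT = 0.392287, 2.58384.
Z = Σ e^(−Eᵢ/kT) = e^(−0.392287) + e^(−2.58384) = 0.675510 + 0.0754836 = 0.750994.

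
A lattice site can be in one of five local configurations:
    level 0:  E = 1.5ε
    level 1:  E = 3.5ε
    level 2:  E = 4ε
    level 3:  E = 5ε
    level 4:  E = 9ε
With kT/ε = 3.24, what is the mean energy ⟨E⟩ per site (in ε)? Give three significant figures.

Eᵢ/kT = 0.46296, 1.0802, 1.2346, 1.5432, 2.7778.
Z = Σ e^(−Eᵢ/kT) = e^(−0.46296) + e^(−1.0802) + e^(−1.2346) + e^(−1.5432) + e^(−2.7778) = 0.62942 + 0.33953 + 0.29095 + 0.21370 + 0.062175 = 1.5358.
⟨E⟩ = Σ Eᵢ e^(−Eᵢ/kT) / Z = (1.5·0.62942 + 3.5·0.33953 + 4·0.29095 + 5·0.21370 + 9·0.062175) / 1.5358 = 3.21 ε.

3.21 ε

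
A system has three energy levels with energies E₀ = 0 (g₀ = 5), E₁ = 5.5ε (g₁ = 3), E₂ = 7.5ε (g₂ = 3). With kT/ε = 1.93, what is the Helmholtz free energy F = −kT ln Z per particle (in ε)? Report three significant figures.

-3.19 ε

Eᵢ/kT = 0, 2.8497, 3.8860.
Z = Σ gᵢe^(−Eᵢ/kT) = 5·e^(−0) + 3·e^(−2.8497) + 3·e^(−3.8860) = 5.0000 + 0.17359 + 0.061582 = 5.2352.
F = −kT ln Z = −1.93 × ln(5.2352) = −1.93 × 1.6554 = -3.19 ε.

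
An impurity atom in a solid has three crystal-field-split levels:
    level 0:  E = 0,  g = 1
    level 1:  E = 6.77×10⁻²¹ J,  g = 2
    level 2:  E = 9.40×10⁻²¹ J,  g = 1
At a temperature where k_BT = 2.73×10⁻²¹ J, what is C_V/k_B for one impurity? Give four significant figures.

Eᵢ/kT = 0, 2.47985, 3.44322.
Z = Σ gᵢe^(−Eᵢ/kT) = 1·e^(−0) + 2·e^(−2.47985) + 1·e^(−3.44322) = 1.00000 + 0.167512 + 0.0319616 = 1.19947.
⟨E⟩ = 1.19594, ⟨E²⟩ = 8.75527.
C_V/k_B = (⟨E²⟩ − ⟨E⟩²)/(kT)² = (8.75527 − 1.43027)/7.45290 = 0.9828.

0.9828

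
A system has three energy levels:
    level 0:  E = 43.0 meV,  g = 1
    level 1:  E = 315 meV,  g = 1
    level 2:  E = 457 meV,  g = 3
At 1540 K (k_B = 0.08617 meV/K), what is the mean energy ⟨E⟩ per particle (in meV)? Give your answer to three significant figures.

k_BT = 0.08617 × 1540 K = 132.70 meV.
Eᵢ/kT = 0.32404, 2.3738, 3.4439.
Z = Σ gᵢe^(−Eᵢ/kT) = 1·e^(−0.32404) + 1·e^(−2.3738) + 3·e^(−3.4439) = 0.72322 + 0.093126 + 0.095820 = 0.91217.
⟨E⟩ = Σ Eᵢ gᵢe^(−Eᵢ/kT) / Z = (43.0·0.72322 + 315·0.093126 + 457·0.095820) / 0.91217 = 114 meV.

114 meV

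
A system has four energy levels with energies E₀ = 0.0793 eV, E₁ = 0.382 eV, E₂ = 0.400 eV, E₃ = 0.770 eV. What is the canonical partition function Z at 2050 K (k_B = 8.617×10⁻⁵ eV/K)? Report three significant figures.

Z = 0.870

k_BT = 8.617×10⁻⁵ × 2050 K = 0.17665 eV.
Eᵢ/kT = 0.44891, 2.1625, 2.2644, 4.3589.
Z = Σ e^(−Eᵢ/kT) = e^(−0.44891) + e^(−2.1625) + e^(−2.2644) + e^(−4.3589) = 0.63832 + 0.11504 + 0.10389 + 0.012792 = 0.87004.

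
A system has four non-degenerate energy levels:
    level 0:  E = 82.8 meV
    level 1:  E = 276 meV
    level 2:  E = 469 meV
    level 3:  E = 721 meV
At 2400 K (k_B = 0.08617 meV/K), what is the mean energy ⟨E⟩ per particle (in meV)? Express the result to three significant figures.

186 meV

k_BT = 0.08617 × 2400 K = 206.81 meV.
Eᵢ/kT = 0.40037, 1.3346, 2.2678, 3.4863.
Z = Σ e^(−Eᵢ/kT) = e^(−0.40037) + e^(−1.3346) + e^(−2.2678) + e^(−3.4863) = 0.67007 + 0.26326 + 0.10354 + 0.030614 = 1.0675.
⟨E⟩ = Σ Eᵢ e^(−Eᵢ/kT) / Z = (82.8·0.67007 + 276·0.26326 + 469·0.10354 + 721·0.030614) / 1.0675 = 186 meV.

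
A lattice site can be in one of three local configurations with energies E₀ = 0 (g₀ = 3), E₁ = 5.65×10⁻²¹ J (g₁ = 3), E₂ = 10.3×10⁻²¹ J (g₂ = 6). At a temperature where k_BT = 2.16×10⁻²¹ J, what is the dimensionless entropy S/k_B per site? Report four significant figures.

1.435

Eᵢ/kT = 0, 2.61574, 4.76852.
Z = Σ gᵢe^(−Eᵢ/kT) = 3·e^(−0) + 3·e^(−2.61574) + 6·e^(−4.76852) = 3.00000 + 0.219341 + 0.0509576 = 3.27030.
⟨E⟩ = Σ EᵢPᵢ = 0.539443 ×10⁻²¹ J.
S/k_B = ln Z + ⟨E⟩/kT = ln(3.27030) + 0.539443/2.16 = 1.18488 + 0.249742 = 1.435.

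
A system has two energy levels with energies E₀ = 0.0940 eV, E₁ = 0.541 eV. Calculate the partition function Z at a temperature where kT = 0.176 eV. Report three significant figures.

Eᵢ/kT = 0.53409, 3.0739.
Z = Σ e^(−Eᵢ/kT) = e^(−0.53409) + e^(−3.0739) = 0.58620 + 0.046240 = 0.63244.

Z = 0.632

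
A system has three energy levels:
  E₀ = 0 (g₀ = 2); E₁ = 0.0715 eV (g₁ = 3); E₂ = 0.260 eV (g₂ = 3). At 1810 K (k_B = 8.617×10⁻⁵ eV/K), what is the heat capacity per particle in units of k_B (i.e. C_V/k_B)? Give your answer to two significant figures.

0.28

k_BT = 8.617×10⁻⁵ × 1810 K = 0.1560 eV.
Eᵢ/kT = 0, 0.4583, 1.667.
Z = Σ gᵢe^(−Eᵢ/kT) = 2·e^(−0) + 3·e^(−0.4583) + 3·e^(−1.667) = 2.000 + 1.897 + 0.5664 = 4.463.
⟨E⟩ = 0.06339 eV, ⟨E²⟩ = 0.01075 eV².
C_V/k_B = (⟨E²⟩ − ⟨E⟩²)/(kT)² = (0.01075 − 0.004018)/0.02434 = 0.28.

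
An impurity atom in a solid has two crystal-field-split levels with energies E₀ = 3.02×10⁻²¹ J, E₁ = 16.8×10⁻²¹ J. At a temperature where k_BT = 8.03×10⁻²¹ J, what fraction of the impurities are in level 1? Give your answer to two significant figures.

Eᵢ/kT = 0.3761, 2.092.
Z = Σ e^(−Eᵢ/kT) = e^(−0.3761) + e^(−2.092) = 0.6865 + 0.1234 = 0.8099.
P₁ = e^(−E₁/kT) / Z = 0.1234/0.8099 = 0.15.

0.15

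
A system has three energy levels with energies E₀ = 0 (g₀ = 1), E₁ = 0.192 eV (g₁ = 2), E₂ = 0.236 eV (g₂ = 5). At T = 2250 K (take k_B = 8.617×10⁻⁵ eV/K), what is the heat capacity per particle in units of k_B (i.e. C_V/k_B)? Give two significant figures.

0.29

k_BT = 8.617×10⁻⁵ × 2250 K = 0.1939 eV.
Eᵢ/kT = 0, 0.9902, 1.217.
Z = Σ gᵢe^(−Eᵢ/kT) = 1·e^(−0) + 2·e^(−0.9902) + 5·e^(−1.217) = 1.000 + 0.7430 + 1.481 = 3.224.
⟨E⟩ = 0.1527 eV, ⟨E²⟩ = 0.03408 eV².
C_V/k_B = (⟨E²⟩ − ⟨E⟩²)/(kT)² = (0.03408 − 0.02332)/0.03760 = 0.29.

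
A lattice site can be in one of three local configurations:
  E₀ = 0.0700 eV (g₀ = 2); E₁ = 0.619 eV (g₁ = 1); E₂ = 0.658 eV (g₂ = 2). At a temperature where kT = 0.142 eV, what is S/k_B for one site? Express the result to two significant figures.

Eᵢ/kT = 0.4930, 4.359, 4.634.
Z = Σ gᵢe^(−Eᵢ/kT) = 2·e^(−0.4930) + 1·e^(−4.359) + 2·e^(−4.634) = 1.222 + 0.01279 + 0.01943 = 1.254.
⟨E⟩ = Σ EᵢPᵢ = 0.08472 eV.
S/k_B = ln Z + ⟨E⟩/kT = ln(1.254) + 0.08472/0.142 = 0.2263 + 0.5966 = 0.82.

0.82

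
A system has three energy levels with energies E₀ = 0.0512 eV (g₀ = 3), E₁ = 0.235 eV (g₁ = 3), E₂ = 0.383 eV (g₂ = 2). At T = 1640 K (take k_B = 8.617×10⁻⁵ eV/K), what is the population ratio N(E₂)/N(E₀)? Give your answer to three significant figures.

0.0637

k_BT = 8.617×10⁻⁵ × 1640 K = 0.14132 eV.
n₂/n₀ = (g₂/g₀) exp[−(E₂−E₀)/kT] = (2/3) × exp(−(0.3318 eV)/(0.14132 eV)) = (2/3) × exp(-2.3479) = 0.0637.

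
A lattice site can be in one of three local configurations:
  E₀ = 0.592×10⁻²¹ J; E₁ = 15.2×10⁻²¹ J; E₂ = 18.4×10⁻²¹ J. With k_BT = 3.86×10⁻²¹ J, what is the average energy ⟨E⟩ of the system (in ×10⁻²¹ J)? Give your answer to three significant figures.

1.08 ×10⁻²¹ J

Eᵢ/kT = 0.15337, 3.9378, 4.7668.
Z = Σ e^(−Eᵢ/kT) = e^(−0.15337) + e^(−3.9378) + e^(−4.7668) = 0.85781 + 0.019491 + 0.0085076 = 0.88581.
⟨E⟩ = Σ Eᵢ e^(−Eᵢ/kT) / Z = (0.592·0.85781 + 15.2·0.019491 + 18.4·0.0085076) / 0.88581 = 1.08 ×10⁻²¹ J.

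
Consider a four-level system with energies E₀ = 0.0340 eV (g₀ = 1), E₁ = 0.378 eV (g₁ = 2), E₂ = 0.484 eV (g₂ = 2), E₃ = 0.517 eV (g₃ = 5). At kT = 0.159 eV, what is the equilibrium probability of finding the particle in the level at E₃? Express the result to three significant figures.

0.151

Eᵢ/kT = 0.21384, 2.3774, 3.0440, 3.2516.
Z = Σ gᵢe^(−Eᵢ/kT) = 1·e^(−0.21384) + 2·e^(−2.3774) + 2·e^(−3.0440) + 5·e^(−3.2516) = 0.80748 + 0.18558 + 0.095288 + 0.19356 = 1.2819.
P₃ = g₃ e^(−E₃/kT) / Z = 0.19356/1.2819 = 0.151.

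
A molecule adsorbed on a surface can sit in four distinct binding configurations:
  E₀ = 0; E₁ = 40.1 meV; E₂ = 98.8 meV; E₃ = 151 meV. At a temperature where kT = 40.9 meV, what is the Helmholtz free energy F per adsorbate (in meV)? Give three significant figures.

-16.3 meV

Eᵢ/kT = 0, 0.98044, 2.4156, 3.6919.
Z = Σ e^(−Eᵢ/kT) = e^(−0) + e^(−0.98044) + e^(−2.4156) + e^(−3.6919) = 1.0000 + 0.37515 + 0.089314 + 0.024925 = 1.4894.
F = −kT ln Z = −40.9 × ln(1.4894) = −40.9 × 0.39837 = -16.3 meV.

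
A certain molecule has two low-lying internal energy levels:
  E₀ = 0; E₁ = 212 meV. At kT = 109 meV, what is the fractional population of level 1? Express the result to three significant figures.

0.125

Eᵢ/kT = 0, 1.9450.
Z = Σ e^(−Eᵢ/kT) = e^(−0) + e^(−1.9450) = 1.0000 + 0.14299 = 1.1430.
P₁ = e^(−E₁/kT) / Z = 0.14299/1.1430 = 0.125.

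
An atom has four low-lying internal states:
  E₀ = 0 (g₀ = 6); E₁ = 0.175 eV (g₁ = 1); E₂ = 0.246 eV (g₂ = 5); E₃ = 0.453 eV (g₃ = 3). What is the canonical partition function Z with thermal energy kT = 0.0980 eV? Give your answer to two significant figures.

Z = 6.6

Eᵢ/kT = 0, 1.786, 2.510, 4.622.
Z = Σ gᵢe^(−Eᵢ/kT) = 6·e^(−0) + 1·e^(−1.786) + 5·e^(−2.510) + 3·e^(−4.622) = 6.000 + 0.1676 + 0.4063 + 0.02950 = 6.603.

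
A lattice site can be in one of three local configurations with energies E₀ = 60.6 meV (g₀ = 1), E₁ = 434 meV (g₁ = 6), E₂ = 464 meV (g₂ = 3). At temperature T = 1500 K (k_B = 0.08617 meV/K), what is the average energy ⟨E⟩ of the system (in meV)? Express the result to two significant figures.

180 meV

k_BT = 0.08617 × 1500 K = 129.3 meV.
Eᵢ/kT = 0.4687, 3.357, 3.589.
Z = Σ gᵢe^(−Eᵢ/kT) = 1·e^(−0.4687) + 6·e^(−3.357) + 3·e^(−3.589) = 0.6258 + 0.2090 + 0.08288 = 0.9177.
⟨E⟩ = Σ Eᵢ gᵢe^(−Eᵢ/kT) / Z = (60.6·0.6258 + 434·0.2090 + 464·0.08288) / 0.9177 = 180 meV.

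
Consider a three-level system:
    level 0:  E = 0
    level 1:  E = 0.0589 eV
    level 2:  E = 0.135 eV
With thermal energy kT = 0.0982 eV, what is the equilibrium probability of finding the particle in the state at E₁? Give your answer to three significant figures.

0.305

Eᵢ/kT = 0, 0.59980, 1.3747.
Z = Σ e^(−Eᵢ/kT) = e^(−0) + e^(−0.59980) + e^(−1.3747) = 1.0000 + 0.54892 + 0.25292 = 1.8018.
P₁ = e^(−E₁/kT) / Z = 0.54892/1.8018 = 0.305.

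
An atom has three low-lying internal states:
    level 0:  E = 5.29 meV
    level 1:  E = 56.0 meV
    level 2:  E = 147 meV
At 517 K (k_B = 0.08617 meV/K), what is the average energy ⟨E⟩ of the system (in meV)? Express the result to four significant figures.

k_BT = 0.08617 × 517 K = 44.5499 meV.
Eᵢ/kT = 0.118743, 1.25702, 3.29967.
Z = Σ e^(−Eᵢ/kT) = e^(−0.118743) + e^(−1.25702) + e^(−3.29967) = 0.888036 + 0.284501 + 0.0368953 = 1.20943.
⟨E⟩ = Σ Eᵢ e^(−Eᵢ/kT) / Z = (5.29·0.888036 + 56.0·0.284501 + 147·0.0368953) / 1.20943 = 21.54 meV.

21.54 meV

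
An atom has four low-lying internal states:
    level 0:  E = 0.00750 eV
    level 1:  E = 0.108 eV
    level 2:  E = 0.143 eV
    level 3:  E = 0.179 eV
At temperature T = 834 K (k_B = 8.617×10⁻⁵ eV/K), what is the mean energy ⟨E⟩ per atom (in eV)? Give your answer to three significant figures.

k_BT = 8.617×10⁻⁵ × 834 K = 0.071866 eV.
Eᵢ/kT = 0.10436, 1.5028, 1.9898, 2.4907.
Z = Σ e^(−Eᵢ/kT) = e^(−0.10436) + e^(−1.5028) + e^(−1.9898) + e^(−2.4907) = 0.90090 + 0.22251 + 0.13672 + 0.082852 = 1.3430.
⟨E⟩ = Σ Eᵢ e^(−Eᵢ/kT) / Z = (0.00750·0.90090 + 0.108·0.22251 + 0.143·0.13672 + 0.179·0.082852) / 1.3430 = 0.0485 eV.

0.0485 eV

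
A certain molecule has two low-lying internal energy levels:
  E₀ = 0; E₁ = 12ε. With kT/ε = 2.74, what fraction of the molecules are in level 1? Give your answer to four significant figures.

Eᵢ/kT = 0, 4.37956.
Z = Σ e^(−Eᵢ/kT) = e^(−0) + e^(−4.37956) = 1.00000 + 0.0125309 = 1.01253.
P₁ = e^(−E₁/kT) / Z = 0.0125309/1.01253 = 0.01238.

0.01238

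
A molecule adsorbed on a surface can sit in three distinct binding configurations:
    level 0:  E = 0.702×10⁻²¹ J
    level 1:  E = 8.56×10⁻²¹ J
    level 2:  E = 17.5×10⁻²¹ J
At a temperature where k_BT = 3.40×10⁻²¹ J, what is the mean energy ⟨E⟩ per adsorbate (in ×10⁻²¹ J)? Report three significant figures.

1.51 ×10⁻²¹ J

Eᵢ/kT = 0.20647, 2.5176, 5.1471.
Z = Σ e^(−Eᵢ/kT) = e^(−0.20647) + e^(−2.5176) + e^(−5.1471) = 0.81345 + 0.080653 + 0.0058162 = 0.89992.
⟨E⟩ = Σ Eᵢ e^(−Eᵢ/kT) / Z = (0.702·0.81345 + 8.56·0.080653 + 17.5·0.0058162) / 0.89992 = 1.51 ×10⁻²¹ J.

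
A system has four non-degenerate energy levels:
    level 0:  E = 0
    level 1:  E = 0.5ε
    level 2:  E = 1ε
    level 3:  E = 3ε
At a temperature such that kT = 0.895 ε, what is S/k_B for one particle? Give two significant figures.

Eᵢ/kT = 0, 0.5587, 1.117, 3.352.
Z = Σ e^(−Eᵢ/kT) = e^(−0) + e^(−0.5587) + e^(−1.117) + e^(−3.352) = 1.000 + 0.5720 + 0.3273 + 0.03501 = 1.934.
⟨E⟩ = Σ EᵢPᵢ = 0.3714 ε.
S/k_B = ln Z + ⟨E⟩/kT = ln(1.934) + 0.3714/0.895 = 0.6596 + 0.4150 = 1.1.

1.1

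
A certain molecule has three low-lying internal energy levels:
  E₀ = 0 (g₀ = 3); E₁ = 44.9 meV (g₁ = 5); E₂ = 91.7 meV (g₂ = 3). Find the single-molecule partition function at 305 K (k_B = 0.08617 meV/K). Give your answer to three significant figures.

Z = 4.00

k_BT = 0.08617 × 305 K = 26.282 meV.
Eᵢ/kT = 0, 1.7084, 3.4891.
Z = Σ gᵢe^(−Eᵢ/kT) = 3·e^(−0) + 5·e^(−1.7084) + 3·e^(−3.4891) = 3.0000 + 0.90578 + 0.091585 = 3.9974.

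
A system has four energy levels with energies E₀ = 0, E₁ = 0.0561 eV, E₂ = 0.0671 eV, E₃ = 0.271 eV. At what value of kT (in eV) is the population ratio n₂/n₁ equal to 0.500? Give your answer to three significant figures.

n₂/n₁ = exp[−(E₂−E₁)/kT] = 0.500.
⇒ (E₂−E₁)/kT = ln(1/0.500) = ln(2.0000) = 0.69315.
kT = 0.0110 eV / 0.69315 = 0.0159 eV.

0.0159 eV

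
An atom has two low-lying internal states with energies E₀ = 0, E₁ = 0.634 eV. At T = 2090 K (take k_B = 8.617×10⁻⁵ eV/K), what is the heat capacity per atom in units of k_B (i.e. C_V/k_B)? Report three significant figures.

0.346

k_BT = 8.617×10⁻⁵ × 2090 K = 0.18010 eV.
Eᵢ/kT = 0, 3.5203.
Z = Σ e^(−Eᵢ/kT) = e^(−0) + e^(−3.5203) = 1.0000 + 0.029591 = 1.0296.
⟨E⟩ = 0.018221 eV, ⟨E²⟩ = 0.011552 eV².
C_V/k_B = (⟨E²⟩ − ⟨E⟩²)/(kT)² = (0.011552 − 0.00033200)/0.032436 = 0.346.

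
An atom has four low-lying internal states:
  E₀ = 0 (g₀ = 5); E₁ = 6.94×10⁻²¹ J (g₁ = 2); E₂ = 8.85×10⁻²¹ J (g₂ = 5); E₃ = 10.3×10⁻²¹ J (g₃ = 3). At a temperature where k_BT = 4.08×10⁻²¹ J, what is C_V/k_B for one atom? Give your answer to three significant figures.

0.695

Eᵢ/kT = 0, 1.7010, 2.1691, 2.5245.
Z = Σ gᵢe^(−Eᵢ/kT) = 5·e^(−0) + 2·e^(−1.7010) + 5·e^(−2.1691) + 3·e^(−2.5245) = 5.0000 + 0.36500 + 0.57140 + 0.24030 = 6.1767.
⟨E⟩ = 1.6295, ⟨E²⟩ = 14.219.
C_V/k_B = (⟨E²⟩ − ⟨E⟩²)/(kT)² = (14.219 − 2.6553)/16.646 = 0.695.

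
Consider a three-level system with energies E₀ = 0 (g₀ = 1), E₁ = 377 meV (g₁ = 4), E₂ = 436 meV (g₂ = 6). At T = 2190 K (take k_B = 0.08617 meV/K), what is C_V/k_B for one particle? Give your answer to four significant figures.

1.176

k_BT = 0.08617 × 2190 K = 188.712 meV.
Eᵢ/kT = 0, 1.99775, 2.31040.
Z = Σ gᵢe^(−Eᵢ/kT) = 1·e^(−0) + 4·e^(−1.99775) + 6·e^(−2.31040) = 1.00000 + 0.542561 + 0.595329 = 2.13789.
⟨E⟩ = 217.087 meV, ⟨E²⟩ = 89005.2 meV².
C_V/k_B = (⟨E²⟩ − ⟨E⟩²)/(kT)² = (89005.2 − 47126.8)/35612.2 = 1.176.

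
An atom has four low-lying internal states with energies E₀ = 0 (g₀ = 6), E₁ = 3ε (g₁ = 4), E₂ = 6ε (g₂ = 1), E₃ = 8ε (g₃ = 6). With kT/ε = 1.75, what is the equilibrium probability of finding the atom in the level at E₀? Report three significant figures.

0.880

Eᵢ/kT = 0, 1.7143, 3.4286, 4.5714.
Z = Σ gᵢe^(−Eᵢ/kT) = 6·e^(−0) + 4·e^(−1.7143) + 1·e^(−3.4286) + 6·e^(−4.5714) = 6.0000 + 0.72036 + 0.032432 + 0.062061 = 6.8149.
P₀ = g₀ e^(−E₀/kT) / Z = 6.0000/6.8149 = 0.880.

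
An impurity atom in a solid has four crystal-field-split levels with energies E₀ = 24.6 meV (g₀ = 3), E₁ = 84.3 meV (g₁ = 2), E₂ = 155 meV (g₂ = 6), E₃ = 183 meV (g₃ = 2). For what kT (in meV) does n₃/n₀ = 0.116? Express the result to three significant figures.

n₃/n₀ = (g₃/g₀) exp[−(E₃−E₀)/kT] = 0.116.
⇒ (E₃−E₀)/kT = ln((2/3)/0.116) = ln(5.7471) = 1.7487.
kT = 158.4 meV / 1.7487 = 90.6 meV.

90.6 meV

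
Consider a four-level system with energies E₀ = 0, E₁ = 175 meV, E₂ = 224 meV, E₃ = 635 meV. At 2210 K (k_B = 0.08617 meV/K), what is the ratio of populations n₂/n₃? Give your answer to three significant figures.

k_BT = 0.08617 × 2210 K = 190.44 meV.
n₂/n₃ = exp[−(E₂−E₃)/kT] = exp(−(-411 meV)/(190.44 meV)) = exp(2.1582) = 8.66.

8.66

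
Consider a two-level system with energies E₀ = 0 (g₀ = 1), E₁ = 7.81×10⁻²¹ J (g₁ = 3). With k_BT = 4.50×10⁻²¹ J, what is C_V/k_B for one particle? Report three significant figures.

0.682

Eᵢ/kT = 0, 1.7356.
Z = Σ gᵢe^(−Eᵢ/kT) = 1·e^(−0) + 3·e^(−1.7356) = 1.0000 + 0.52888 = 1.5289.
⟨E⟩ = 2.7017, ⟨E²⟩ = 21.100.
C_V/k_B = (⟨E²⟩ − ⟨E⟩²)/(kT)² = (21.100 − 7.2992)/20.250 = 0.682.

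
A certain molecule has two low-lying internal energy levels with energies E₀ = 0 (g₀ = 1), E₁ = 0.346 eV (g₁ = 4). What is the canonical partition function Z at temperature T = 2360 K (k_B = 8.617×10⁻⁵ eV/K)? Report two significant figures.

Z = 1.7

k_BT = 8.617×10⁻⁵ × 2360 K = 0.2034 eV.
Eᵢ/kT = 0, 1.701.
Z = Σ gᵢe^(−Eᵢ/kT) = 1·e^(−0) + 4·e^(−1.701) = 1.000 + 0.7300 = 1.730.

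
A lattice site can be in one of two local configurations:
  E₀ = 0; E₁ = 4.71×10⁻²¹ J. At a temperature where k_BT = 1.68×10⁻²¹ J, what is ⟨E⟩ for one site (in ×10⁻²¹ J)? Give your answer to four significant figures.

0.2691 ×10⁻²¹ J

Eᵢ/kT = 0, 2.80357.
Z = Σ e^(−Eᵢ/kT) = e^(−0) + e^(−2.80357) = 1.00000 + 0.0605934 = 1.06059.
⟨E⟩ = Σ Eᵢ e^(−Eᵢ/kT) / Z = (0·1.00000 + 4.71·0.0605934) / 1.06059 = 0.2691 ×10⁻²¹ J.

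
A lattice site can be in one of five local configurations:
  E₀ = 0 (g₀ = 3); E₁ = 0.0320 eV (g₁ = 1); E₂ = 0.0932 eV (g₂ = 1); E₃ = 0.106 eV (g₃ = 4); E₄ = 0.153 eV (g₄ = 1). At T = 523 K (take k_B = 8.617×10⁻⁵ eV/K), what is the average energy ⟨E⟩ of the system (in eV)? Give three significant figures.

k_BT = 8.617×10⁻⁵ × 523 K = 0.045067 eV.
Eᵢ/kT = 0, 0.71005, 2.0680, 2.3521, 3.3949.
Z = Σ gᵢe^(−Eᵢ/kT) = 3·e^(−0) + 1·e^(−0.71005) + 1·e^(−2.0680) + 4·e^(−2.3521) + 1·e^(−3.3949) = 3.0000 + 0.49162 + 0.12644 + 0.38068 + 0.033544 = 4.0323.
⟨E⟩ = Σ Eᵢ gᵢe^(−Eᵢ/kT) / Z = (0·3.0000 + 0.0320·0.49162 + 0.0932·0.12644 + 0.106·0.38068 + 0.153·0.033544) / 4.0323 = 0.0181 eV.

0.0181 eV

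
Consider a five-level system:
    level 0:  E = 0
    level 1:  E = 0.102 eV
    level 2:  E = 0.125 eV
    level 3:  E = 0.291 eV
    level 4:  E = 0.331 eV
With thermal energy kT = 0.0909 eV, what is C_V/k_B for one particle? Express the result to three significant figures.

0.679

Eᵢ/kT = 0, 1.1221, 1.3751, 3.2013, 3.6414.
Z = Σ e^(−Eᵢ/kT) = e^(−0) + e^(−1.1221) + e^(−1.3751) + e^(−3.2013) + e^(−3.6414) = 1.0000 + 0.32560 + 0.25281 + 0.040709 + 0.026216 = 1.6453.
⟨E⟩ = 0.051867 eV, ⟨E²⟩ = 0.0083008 eV².
C_V/k_B = (⟨E²⟩ − ⟨E⟩²)/(kT)² = (0.0083008 − 0.0026902)/0.0082628 = 0.679.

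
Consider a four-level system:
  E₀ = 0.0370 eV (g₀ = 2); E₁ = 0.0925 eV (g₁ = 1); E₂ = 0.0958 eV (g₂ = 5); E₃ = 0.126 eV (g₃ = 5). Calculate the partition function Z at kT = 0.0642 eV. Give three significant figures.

Eᵢ/kT = 0.57632, 1.4408, 1.4922, 1.9626.
Z = Σ gᵢe^(−Eᵢ/kT) = 2·e^(−0.57632) + 1·e^(−1.4408) + 5·e^(−1.4922) + 5·e^(−1.9626) = 1.1239 + 0.23674 + 1.1244 + 0.70246 = 3.1875.

Z = 3.19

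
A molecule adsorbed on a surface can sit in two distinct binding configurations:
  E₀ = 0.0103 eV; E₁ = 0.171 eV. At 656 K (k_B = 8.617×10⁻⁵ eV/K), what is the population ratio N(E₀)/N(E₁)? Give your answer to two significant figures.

k_BT = 8.617×10⁻⁵ × 656 K = 0.05653 eV.
n₀/n₁ = exp[−(E₀−E₁)/kT] = exp(−(-0.1607 eV)/(0.05653 eV)) = exp(2.843) = 17.

17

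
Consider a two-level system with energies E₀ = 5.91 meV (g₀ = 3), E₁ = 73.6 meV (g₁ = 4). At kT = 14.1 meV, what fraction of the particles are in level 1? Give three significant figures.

Eᵢ/kT = 0.41915, 5.2199.
Z = Σ gᵢe^(−Eᵢ/kT) = 3·e^(−0.41915) + 4·e^(−5.2199) = 1.9728 + 0.021631 = 1.9944.
P₁ = g₁ e^(−E₁/kT) / Z = 0.021631/1.9944 = 0.0108.

0.0108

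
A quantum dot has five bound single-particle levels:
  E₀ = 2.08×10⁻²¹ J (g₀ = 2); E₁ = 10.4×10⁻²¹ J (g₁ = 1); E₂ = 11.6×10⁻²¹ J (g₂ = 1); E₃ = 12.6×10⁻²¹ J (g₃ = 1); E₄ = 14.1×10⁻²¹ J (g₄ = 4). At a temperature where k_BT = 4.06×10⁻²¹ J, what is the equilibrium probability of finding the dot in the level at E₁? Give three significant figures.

Eᵢ/kT = 0.51232, 2.5616, 2.8571, 3.1034, 3.4729.
Z = Σ gᵢe^(−Eᵢ/kT) = 2·e^(−0.51232) + 1·e^(−2.5616) + 1·e^(−2.8571) + 1·e^(−3.1034) + 4·e^(−3.4729) = 1.1982 + 0.077181 + 0.057435 + 0.044896 + 0.12411 = 1.5018.
P₁ = g₁ e^(−E₁/kT) / Z = 0.077181/1.5018 = 0.0514.

0.0514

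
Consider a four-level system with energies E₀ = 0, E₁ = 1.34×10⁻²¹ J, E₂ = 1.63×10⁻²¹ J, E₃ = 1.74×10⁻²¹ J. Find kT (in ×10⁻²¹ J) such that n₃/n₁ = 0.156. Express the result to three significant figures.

0.215 ×10⁻²¹ J

n₃/n₁ = exp[−(E₃−E₁)/kT] = 0.156.
⇒ (E₃−E₁)/kT = ln(1/0.156) = ln(6.4103) = 1.8579.
kT = 0.40 ×10⁻²¹ J / 1.8579 = 0.215 ×10⁻²¹ J.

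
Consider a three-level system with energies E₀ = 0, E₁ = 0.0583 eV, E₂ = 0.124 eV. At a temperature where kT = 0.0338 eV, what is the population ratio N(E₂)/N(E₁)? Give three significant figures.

n₂/n₁ = exp[−(E₂−E₁)/kT] = exp(−(0.0657 eV)/(0.0338 eV)) = exp(-1.9438) = 0.143.

0.143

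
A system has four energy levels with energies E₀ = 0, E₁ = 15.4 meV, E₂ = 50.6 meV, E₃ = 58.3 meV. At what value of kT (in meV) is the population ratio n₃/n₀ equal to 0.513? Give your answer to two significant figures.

87 meV

n₃/n₀ = exp[−(E₃−E₀)/kT] = 0.513.
⇒ (E₃−E₀)/kT = ln(1/0.513) = ln(1.949) = 0.6673.
kT = 58.3 meV / 0.6673 = 87 meV.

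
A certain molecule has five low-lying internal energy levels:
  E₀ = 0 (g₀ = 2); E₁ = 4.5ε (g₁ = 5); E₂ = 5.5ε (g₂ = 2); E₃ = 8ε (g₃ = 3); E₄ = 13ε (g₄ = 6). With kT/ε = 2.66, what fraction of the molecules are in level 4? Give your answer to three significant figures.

Eᵢ/kT = 0, 1.6917, 2.0677, 3.0075, 4.8872.
Z = Σ gᵢe^(−Eᵢ/kT) = 2·e^(−0) + 5·e^(−1.6917) + 2·e^(−2.0677) + 3·e^(−3.0075) + 6·e^(−4.8872) = 2.0000 + 0.92103 + 0.25295 + 0.14825 + 0.045255 = 3.3675.
P₄ = g₄ e^(−E₄/kT) / Z = 0.045255/3.3675 = 0.0134.

0.0134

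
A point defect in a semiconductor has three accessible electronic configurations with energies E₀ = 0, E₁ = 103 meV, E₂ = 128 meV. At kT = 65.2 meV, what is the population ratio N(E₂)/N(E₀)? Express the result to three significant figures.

0.140

n₂/n₀ = exp[−(E₂−E₀)/kT] = exp(−(128 meV)/(65.2 meV)) = exp(-1.9632) = 0.140.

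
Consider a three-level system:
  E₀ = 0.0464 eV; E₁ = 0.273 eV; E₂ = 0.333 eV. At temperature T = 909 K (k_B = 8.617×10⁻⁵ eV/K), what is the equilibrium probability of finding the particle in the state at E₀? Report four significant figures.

0.9249

k_BT = 8.617×10⁻⁵ × 909 K = 0.0783285 eV.
Eᵢ/kT = 0.592377, 3.48532, 4.25133.
Z = Σ e^(−Eᵢ/kT) = e^(−0.592377) + e^(−3.48532) + e^(−4.25133) = 0.553011 + 0.0306440 + 0.0142453 = 0.597900.
P₀ = e^(−E₀/kT) / Z = 0.553011/0.597900 = 0.9249.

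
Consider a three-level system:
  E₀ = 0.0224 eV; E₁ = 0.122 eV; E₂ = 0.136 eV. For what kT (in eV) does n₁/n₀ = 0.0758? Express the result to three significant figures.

n₁/n₀ = exp[−(E₁−E₀)/kT] = 0.0758.
⇒ (E₁−E₀)/kT = ln(1/0.0758) = ln(13.193) = 2.5797.
kT = 0.0996 eV / 2.5797 = 0.0386 eV.

0.0386 eV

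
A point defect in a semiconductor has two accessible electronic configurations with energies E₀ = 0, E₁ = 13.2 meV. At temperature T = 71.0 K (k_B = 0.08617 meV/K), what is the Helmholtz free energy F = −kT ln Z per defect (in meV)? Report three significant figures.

k_BT = 0.08617 × 71.0 K = 6.1181 meV.
Eᵢ/kT = 0, 2.1575.
Z = Σ e^(−Eᵢ/kT) = e^(−0) + e^(−2.1575) = 1.0000 + 0.11561 = 1.1156.
F = −kT ln Z = −6.1181 × ln(1.1156) = −6.1181 × 0.10939 = -0.669 meV.

-0.669 meV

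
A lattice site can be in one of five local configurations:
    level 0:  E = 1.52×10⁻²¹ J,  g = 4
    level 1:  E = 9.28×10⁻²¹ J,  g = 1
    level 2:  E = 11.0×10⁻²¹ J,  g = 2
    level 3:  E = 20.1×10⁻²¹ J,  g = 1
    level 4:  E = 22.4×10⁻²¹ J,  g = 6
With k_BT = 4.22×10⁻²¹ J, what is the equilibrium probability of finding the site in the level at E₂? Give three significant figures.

Eᵢ/kT = 0.36019, 2.1991, 2.6066, 4.7630, 5.3081.
Z = Σ gᵢe^(−Eᵢ/kT) = 4·e^(−0.36019) + 1·e^(−2.1991) + 2·e^(−2.6066) + 1·e^(−4.7630) + 6·e^(−5.3081) = 2.7902 + 0.11090 + 0.14757 + 0.0085400 + 0.029708 = 3.0869.
P₂ = g₂ e^(−E₂/kT) / Z = 0.14757/3.0869 = 0.0478.

0.0478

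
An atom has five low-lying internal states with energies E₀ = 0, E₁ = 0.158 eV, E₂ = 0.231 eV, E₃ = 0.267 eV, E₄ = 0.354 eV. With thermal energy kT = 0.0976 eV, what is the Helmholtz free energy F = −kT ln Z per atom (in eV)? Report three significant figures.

-0.0317 eV

Eᵢ/kT = 0, 1.6189, 2.3668, 2.7357, 3.6270.
Z = Σ e^(−Eᵢ/kT) = e^(−0) + e^(−1.6189) + e^(−2.3668) + e^(−2.7357) + e^(−3.6270) = 1.0000 + 0.19812 + 0.093780 + 0.064849 + 0.026596 = 1.3833.
F = −kT ln Z = −0.0976 × ln(1.3833) = −0.0976 × 0.32447 = -0.0317 eV.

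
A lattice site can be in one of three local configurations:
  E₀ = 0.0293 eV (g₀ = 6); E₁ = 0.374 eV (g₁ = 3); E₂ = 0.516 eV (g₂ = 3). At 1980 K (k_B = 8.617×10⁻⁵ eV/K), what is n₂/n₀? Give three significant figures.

0.0288

k_BT = 8.617×10⁻⁵ × 1980 K = 0.17062 eV.
n₂/n₀ = (g₂/g₀) exp[−(E₂−E₀)/kT] = (3/6) × exp(−(0.4867 eV)/(0.17062 eV)) = (3/6) × exp(-2.8525) = 0.0288.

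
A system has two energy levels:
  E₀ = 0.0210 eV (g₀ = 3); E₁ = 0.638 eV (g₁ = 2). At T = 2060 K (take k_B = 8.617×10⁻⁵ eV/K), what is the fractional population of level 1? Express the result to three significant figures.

k_BT = 8.617×10⁻⁵ × 2060 K = 0.17751 eV.
Eᵢ/kT = 0.11830, 3.5942.
Z = Σ gᵢe^(−Eᵢ/kT) = 3·e^(−0.11830) + 2·e^(−3.5942) = 2.6653 + 0.054965 = 2.7203.
P₁ = g₁ e^(−E₁/kT) / Z = 0.054965/2.7203 = 0.0202.

0.0202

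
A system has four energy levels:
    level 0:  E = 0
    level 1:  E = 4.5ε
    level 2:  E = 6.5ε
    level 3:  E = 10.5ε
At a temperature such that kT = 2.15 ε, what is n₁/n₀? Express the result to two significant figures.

n₁/n₀ = exp[−(E₁−E₀)/kT] = exp(−(4.5ε)/(2.15ε)) = exp(-2.093) = 0.12.

0.12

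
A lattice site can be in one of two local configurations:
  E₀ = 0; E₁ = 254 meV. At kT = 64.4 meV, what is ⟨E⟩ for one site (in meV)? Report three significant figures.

Eᵢ/kT = 0, 3.9441.
Z = Σ e^(−Eᵢ/kT) = e^(−0) + e^(−3.9441) = 1.0000 + 0.019369 = 1.0194.
⟨E⟩ = Σ Eᵢ e^(−Eᵢ/kT) / Z = (0·1.0000 + 254·0.019369) / 1.0194 = 4.83 meV.

4.83 meV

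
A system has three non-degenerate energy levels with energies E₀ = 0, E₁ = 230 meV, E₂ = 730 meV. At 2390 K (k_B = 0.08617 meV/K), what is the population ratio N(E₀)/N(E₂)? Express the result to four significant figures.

34.63

k_BT = 0.08617 × 2390 K = 205.946 meV.
n₀/n₂ = exp[−(E₀−E₂)/kT] = exp(−(-730 meV)/(205.946 meV)) = exp(3.54462) = 34.63.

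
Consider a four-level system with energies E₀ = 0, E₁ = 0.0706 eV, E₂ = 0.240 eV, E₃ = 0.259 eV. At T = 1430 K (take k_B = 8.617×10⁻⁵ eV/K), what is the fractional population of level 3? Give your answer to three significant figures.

k_BT = 8.617×10⁻⁵ × 1430 K = 0.12322 eV.
Eᵢ/kT = 0, 0.57296, 1.9477, 2.1019.
Z = Σ e^(−Eᵢ/kT) = e^(−0) + e^(−0.57296) + e^(−1.9477) + e^(−2.1019) = 1.0000 + 0.56385 + 0.14260 + 0.12222 = 1.8287.
P₃ = e^(−E₃/kT) / Z = 0.12222/1.8287 = 0.0668.

0.0668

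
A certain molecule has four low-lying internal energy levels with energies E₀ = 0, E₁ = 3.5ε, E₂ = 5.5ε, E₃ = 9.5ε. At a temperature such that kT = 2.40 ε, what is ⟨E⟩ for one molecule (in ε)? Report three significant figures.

Eᵢ/kT = 0, 1.4583, 2.2917, 3.9583.
Z = Σ e^(−Eᵢ/kT) = e^(−0) + e^(−1.4583) + e^(−2.2917) + e^(−3.9583) = 1.0000 + 0.23263 + 0.10109 + 0.019096 = 1.3528.
⟨E⟩ = Σ Eᵢ e^(−Eᵢ/kT) / Z = (0·1.0000 + 3.5·0.23263 + 5.5·0.10109 + 9.5·0.019096) / 1.3528 = 1.15 ε.

1.15 ε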